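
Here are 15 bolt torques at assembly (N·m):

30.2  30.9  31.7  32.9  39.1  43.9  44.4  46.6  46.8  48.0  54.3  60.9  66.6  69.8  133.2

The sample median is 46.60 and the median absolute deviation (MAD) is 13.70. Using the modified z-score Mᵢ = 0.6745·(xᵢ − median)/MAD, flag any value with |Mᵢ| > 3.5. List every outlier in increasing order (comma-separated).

|Mᵢ| > 3.5 ⇔ |xᵢ − 46.60| > 3.5·13.70/0.6745 = 71.09.
So outliers lie outside [-24.49, 117.69].
133.2: M = 4.26 → outlier.

133.2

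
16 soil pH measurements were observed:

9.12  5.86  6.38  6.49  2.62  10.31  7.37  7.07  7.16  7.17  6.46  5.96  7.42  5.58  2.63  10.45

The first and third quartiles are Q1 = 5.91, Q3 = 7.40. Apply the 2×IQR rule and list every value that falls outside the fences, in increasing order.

2.62, 2.63, 10.45

IQR = Q3 − Q1 = 7.40 − 5.91 = 1.49.
Lower fence = Q1 − 2·IQR = 5.91 − 2.98 = 2.93.
Upper fence = Q3 + 2·IQR = 7.40 + 2.98 = 10.38.
2.62 < 2.93 → outlier.
2.63 < 2.93 → outlier.
10.45 > 10.38 → outlier.
All remaining values lie within [2.93, 10.38].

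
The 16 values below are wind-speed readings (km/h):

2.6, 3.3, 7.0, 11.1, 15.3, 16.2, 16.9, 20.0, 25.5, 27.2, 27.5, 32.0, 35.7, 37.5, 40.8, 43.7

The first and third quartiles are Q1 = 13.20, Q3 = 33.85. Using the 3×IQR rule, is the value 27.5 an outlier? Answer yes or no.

IQR = Q3 − Q1 = 33.85 − 13.20 = 20.65.
Lower fence = Q1 − 3·IQR = 13.20 − 61.95 = -48.75.
Upper fence = Q3 + 3·IQR = 33.85 + 61.95 = 95.80.
27.5 lies within [-48.75, 95.80].

no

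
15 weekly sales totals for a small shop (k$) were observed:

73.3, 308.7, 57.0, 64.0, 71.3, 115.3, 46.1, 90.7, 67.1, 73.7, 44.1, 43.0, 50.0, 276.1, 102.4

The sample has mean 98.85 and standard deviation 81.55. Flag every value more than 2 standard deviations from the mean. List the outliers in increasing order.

276.1, 308.7

Cutoffs at x̄ ± 2s: 98.85 ± 2·81.55 = [-64.25, 261.95].
276.1: z = 2.17, |z| > 2 → outlier.
308.7: z = 2.57, |z| > 2 → outlier.
Every other value lies within [-64.25, 261.95].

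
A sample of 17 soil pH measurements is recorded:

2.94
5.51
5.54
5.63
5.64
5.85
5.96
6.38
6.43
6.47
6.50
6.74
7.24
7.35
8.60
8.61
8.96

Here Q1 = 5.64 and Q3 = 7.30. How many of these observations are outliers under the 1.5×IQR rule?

IQR = 1.66; fences at 5.64 − 2.49 = 3.15 and 7.30 + 2.49 = 9.79.
Outside the cutoffs: 2.94.

1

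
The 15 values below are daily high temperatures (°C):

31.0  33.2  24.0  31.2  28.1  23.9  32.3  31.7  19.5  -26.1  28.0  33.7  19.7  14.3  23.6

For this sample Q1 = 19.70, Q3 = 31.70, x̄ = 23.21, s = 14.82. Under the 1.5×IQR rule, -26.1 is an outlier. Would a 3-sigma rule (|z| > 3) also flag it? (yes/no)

z = (-26.1 − 23.21) / 14.82 = -3.33.
|z| = 3.33 > 3.

yes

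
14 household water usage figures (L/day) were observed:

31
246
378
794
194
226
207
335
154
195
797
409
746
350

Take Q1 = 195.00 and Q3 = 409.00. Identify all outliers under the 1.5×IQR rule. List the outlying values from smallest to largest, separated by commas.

746, 794, 797

IQR = Q3 − Q1 = 409.00 − 195.00 = 214.00.
Lower fence = Q1 − 1.5·IQR = 195.00 − 321.00 = -126.00.
Upper fence = Q3 + 1.5·IQR = 409.00 + 321.00 = 730.00.
746 > 730.00 → outlier.
794 > 730.00 → outlier.
797 > 730.00 → outlier.
All remaining values lie within [-126.00, 730.00].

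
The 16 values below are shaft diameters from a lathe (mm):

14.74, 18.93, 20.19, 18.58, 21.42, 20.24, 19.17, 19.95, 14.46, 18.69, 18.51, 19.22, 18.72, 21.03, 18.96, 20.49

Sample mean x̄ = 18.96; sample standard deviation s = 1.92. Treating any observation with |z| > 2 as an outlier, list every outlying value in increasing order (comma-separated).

Cutoffs at x̄ ± 2s: 18.96 ± 2·1.92 = [15.12, 22.80].
14.46: z = -2.34, |z| > 2 → outlier.
14.74: z = -2.20, |z| > 2 → outlier.
Every other value lies within [15.12, 22.80].

14.46, 14.74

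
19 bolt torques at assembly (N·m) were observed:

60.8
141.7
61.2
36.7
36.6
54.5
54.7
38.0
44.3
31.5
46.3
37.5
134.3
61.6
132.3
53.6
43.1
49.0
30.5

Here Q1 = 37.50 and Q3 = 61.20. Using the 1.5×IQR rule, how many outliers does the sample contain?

IQR = 23.70; fences at 37.50 − 35.55 = 1.95 and 61.20 + 35.55 = 96.75.
Outside the cutoffs: 132.3, 134.3, 141.7.

3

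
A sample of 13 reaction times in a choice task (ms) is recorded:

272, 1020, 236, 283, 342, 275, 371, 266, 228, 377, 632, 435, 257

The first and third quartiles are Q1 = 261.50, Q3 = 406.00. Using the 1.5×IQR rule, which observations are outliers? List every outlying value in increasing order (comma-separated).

632, 1020

IQR = Q3 − Q1 = 406.00 − 261.50 = 144.50.
Lower fence = Q1 − 1.5·IQR = 261.50 − 216.75 = 44.75.
Upper fence = Q3 + 1.5·IQR = 406.00 + 216.75 = 622.75.
632 > 622.75 → outlier.
1020 > 622.75 → outlier.
All remaining values lie within [44.75, 622.75].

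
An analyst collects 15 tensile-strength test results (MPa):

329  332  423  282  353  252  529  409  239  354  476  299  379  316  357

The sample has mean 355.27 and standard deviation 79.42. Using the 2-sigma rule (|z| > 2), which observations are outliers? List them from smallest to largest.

Cutoffs at x̄ ± 2s: 355.27 ± 2·79.42 = [196.43, 514.11].
529: z = 2.19, |z| > 2 → outlier.
Every other value lies within [196.43, 514.11].

529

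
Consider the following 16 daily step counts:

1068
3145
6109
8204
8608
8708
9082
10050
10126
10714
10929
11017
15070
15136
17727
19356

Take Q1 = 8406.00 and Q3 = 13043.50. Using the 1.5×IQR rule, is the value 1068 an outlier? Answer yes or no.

IQR = Q3 − Q1 = 13043.50 − 8406.00 = 4637.50.
Lower fence = Q1 − 1.5·IQR = 8406.00 − 6956.25 = 1449.75.
Upper fence = Q3 + 1.5·IQR = 13043.50 + 6956.25 = 19999.75.
1068 lies below the lower fence.

yes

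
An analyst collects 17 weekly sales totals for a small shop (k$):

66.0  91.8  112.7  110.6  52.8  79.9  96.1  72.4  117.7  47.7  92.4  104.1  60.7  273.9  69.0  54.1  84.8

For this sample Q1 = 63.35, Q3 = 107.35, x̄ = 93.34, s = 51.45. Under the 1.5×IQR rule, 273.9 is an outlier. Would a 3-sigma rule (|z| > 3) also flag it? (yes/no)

z = (273.9 − 93.34) / 51.45 = 3.51.
|z| = 3.51 > 3.

yes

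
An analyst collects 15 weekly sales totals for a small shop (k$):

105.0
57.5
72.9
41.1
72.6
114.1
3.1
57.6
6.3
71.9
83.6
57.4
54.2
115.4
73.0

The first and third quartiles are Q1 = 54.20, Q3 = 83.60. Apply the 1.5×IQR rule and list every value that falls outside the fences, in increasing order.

IQR = Q3 − Q1 = 83.60 − 54.20 = 29.40.
Lower fence = Q1 − 1.5·IQR = 54.20 − 44.10 = 10.10.
Upper fence = Q3 + 1.5·IQR = 83.60 + 44.10 = 127.70.
3.1 < 10.10 → outlier.
6.3 < 10.10 → outlier.
All remaining values lie within [10.10, 127.70].

3.1, 6.3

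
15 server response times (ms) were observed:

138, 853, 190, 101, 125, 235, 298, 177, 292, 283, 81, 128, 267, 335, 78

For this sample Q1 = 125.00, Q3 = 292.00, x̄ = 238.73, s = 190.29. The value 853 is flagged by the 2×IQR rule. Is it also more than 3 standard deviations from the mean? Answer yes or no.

z = (853 − 238.73) / 190.29 = 3.23.
|z| = 3.23 > 3.

yes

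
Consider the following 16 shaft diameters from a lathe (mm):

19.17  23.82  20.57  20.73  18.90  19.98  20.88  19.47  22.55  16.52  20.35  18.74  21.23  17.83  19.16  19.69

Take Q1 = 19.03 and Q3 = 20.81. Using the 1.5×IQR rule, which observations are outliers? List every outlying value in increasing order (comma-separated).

IQR = Q3 − Q1 = 20.81 − 19.03 = 1.78.
Lower fence = Q1 − 1.5·IQR = 19.03 − 2.67 = 16.36.
Upper fence = Q3 + 1.5·IQR = 20.81 + 2.67 = 23.48.
23.82 > 23.48 → outlier.
All remaining values lie within [16.36, 23.48].

23.82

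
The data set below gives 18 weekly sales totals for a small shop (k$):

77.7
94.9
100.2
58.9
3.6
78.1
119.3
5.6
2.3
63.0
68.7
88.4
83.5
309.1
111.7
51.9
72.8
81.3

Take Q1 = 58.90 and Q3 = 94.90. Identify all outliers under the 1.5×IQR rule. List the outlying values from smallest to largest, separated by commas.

2.3, 3.6, 309.1

IQR = Q3 − Q1 = 94.90 − 58.90 = 36.00.
Lower fence = Q1 − 1.5·IQR = 58.90 − 54.00 = 4.90.
Upper fence = Q3 + 1.5·IQR = 94.90 + 54.00 = 148.90.
2.3 < 4.90 → outlier.
3.6 < 4.90 → outlier.
309.1 > 148.90 → outlier.
All remaining values lie within [4.90, 148.90].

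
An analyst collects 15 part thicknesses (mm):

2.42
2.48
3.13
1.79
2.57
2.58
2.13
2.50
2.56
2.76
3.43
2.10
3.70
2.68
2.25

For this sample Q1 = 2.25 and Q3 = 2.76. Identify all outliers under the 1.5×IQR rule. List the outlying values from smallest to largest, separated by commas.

3.70

IQR = Q3 − Q1 = 2.76 − 2.25 = 0.51.
Lower fence = Q1 − 1.5·IQR = 2.25 − 0.765 = 1.485.
Upper fence = Q3 + 1.5·IQR = 2.76 + 0.765 = 3.525.
3.70 > 3.525 → outlier.
All remaining values lie within [1.485, 3.525].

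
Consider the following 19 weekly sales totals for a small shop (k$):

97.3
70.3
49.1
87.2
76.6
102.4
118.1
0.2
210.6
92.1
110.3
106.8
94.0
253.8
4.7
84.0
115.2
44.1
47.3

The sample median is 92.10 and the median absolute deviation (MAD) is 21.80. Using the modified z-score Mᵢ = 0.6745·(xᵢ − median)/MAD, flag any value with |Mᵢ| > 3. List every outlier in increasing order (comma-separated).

210.6, 253.8

|Mᵢ| > 3 ⇔ |xᵢ − 92.10| > 3·21.80/0.6745 = 96.96.
So outliers lie outside [-4.86, 189.06].
210.6: M = 3.67 → outlier.
253.8: M = 5.00 → outlier.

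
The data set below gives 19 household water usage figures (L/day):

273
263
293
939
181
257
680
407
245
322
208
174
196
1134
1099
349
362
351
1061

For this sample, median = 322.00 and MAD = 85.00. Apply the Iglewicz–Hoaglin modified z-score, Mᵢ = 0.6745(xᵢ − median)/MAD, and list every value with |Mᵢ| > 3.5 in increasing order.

939, 1061, 1099, 1134

|Mᵢ| > 3.5 ⇔ |xᵢ − 322.00| > 3.5·85.00/0.6745 = 441.07.
So outliers lie outside [-119.07, 763.07].
939: M = 4.90 → outlier.
1061: M = 5.86 → outlier.
1099: M = 6.17 → outlier.
1134: M = 6.44 → outlier.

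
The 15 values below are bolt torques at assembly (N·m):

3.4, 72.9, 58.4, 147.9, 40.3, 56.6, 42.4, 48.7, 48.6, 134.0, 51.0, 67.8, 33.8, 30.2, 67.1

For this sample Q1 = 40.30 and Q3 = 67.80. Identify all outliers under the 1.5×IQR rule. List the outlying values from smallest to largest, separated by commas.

134.0, 147.9

IQR = Q3 − Q1 = 67.80 − 40.30 = 27.50.
Lower fence = Q1 − 1.5·IQR = 40.30 − 41.25 = -0.95.
Upper fence = Q3 + 1.5·IQR = 67.80 + 41.25 = 109.05.
134.0 > 109.05 → outlier.
147.9 > 109.05 → outlier.
All remaining values lie within [-0.95, 109.05].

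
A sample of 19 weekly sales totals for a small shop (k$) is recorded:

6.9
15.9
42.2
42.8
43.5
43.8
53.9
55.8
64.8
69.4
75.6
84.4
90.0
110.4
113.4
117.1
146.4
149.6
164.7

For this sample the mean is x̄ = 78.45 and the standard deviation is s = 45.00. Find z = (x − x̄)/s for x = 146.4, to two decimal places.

1.51

z = (146.4 − 78.45) / 45.00 = 1.51.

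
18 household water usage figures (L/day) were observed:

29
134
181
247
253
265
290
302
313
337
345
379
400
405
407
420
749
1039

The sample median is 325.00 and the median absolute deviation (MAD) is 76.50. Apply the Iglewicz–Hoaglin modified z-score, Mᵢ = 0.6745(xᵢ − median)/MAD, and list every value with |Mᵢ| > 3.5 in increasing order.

749, 1039

|Mᵢ| > 3.5 ⇔ |xᵢ − 325.00| > 3.5·76.50/0.6745 = 396.96.
So outliers lie outside [-71.96, 721.96].
749: M = 3.74 → outlier.
1039: M = 6.30 → outlier.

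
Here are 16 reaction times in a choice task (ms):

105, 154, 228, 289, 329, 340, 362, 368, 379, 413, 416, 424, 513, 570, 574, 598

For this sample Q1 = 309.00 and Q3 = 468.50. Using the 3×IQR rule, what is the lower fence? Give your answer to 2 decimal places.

-169.50

IQR = Q3 − Q1 = 468.50 − 309.00 = 159.50.
Lower fence = Q1 − 3·IQR = 309.00 − 478.50 = -169.50.
Upper fence = Q3 + 3·IQR = 468.50 + 478.50 = 947.00.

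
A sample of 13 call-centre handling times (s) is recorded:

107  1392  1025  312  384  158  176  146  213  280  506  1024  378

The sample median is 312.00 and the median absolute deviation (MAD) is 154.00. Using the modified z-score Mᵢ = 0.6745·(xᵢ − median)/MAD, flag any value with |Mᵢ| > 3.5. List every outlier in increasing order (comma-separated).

|Mᵢ| > 3.5 ⇔ |xᵢ − 312.00| > 3.5·154.00/0.6745 = 799.11.
So outliers lie outside [-487.11, 1111.11].
1392: M = 4.73 → outlier.

1392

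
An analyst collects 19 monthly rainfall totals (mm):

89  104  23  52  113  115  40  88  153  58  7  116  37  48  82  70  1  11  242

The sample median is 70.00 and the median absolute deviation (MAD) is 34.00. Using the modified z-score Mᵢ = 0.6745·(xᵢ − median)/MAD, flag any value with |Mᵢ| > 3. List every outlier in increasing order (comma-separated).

|Mᵢ| > 3 ⇔ |xᵢ − 70.00| > 3·34.00/0.6745 = 151.22.
So outliers lie outside [-81.22, 221.22].
242: M = 3.41 → outlier.

242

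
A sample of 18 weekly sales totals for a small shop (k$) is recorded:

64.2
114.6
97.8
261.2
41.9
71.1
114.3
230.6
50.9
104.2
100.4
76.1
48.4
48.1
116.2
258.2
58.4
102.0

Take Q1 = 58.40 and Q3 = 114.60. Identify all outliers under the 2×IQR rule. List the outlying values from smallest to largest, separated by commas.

IQR = Q3 − Q1 = 114.60 − 58.40 = 56.20.
Lower fence = Q1 − 2·IQR = 58.40 − 112.40 = -54.00.
Upper fence = Q3 + 2·IQR = 114.60 + 112.40 = 227.00.
230.6 > 227.00 → outlier.
258.2 > 227.00 → outlier.
261.2 > 227.00 → outlier.
All remaining values lie within [-54.00, 227.00].

230.6, 258.2, 261.2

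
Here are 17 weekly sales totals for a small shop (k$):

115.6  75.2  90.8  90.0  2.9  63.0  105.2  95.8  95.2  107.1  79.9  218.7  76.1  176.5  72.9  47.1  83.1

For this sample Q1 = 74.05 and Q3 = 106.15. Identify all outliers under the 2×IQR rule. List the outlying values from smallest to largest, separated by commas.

IQR = Q3 − Q1 = 106.15 − 74.05 = 32.10.
Lower fence = Q1 − 2·IQR = 74.05 − 64.20 = 9.85.
Upper fence = Q3 + 2·IQR = 106.15 + 64.20 = 170.35.
2.9 < 9.85 → outlier.
176.5 > 170.35 → outlier.
218.7 > 170.35 → outlier.
All remaining values lie within [9.85, 170.35].

2.9, 176.5, 218.7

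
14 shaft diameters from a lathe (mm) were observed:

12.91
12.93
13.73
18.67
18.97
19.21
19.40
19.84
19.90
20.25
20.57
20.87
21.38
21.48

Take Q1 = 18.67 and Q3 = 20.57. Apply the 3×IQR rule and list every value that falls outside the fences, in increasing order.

IQR = Q3 − Q1 = 20.57 − 18.67 = 1.90.
Lower fence = Q1 − 3·IQR = 18.67 − 5.70 = 12.97.
Upper fence = Q3 + 3·IQR = 20.57 + 5.70 = 26.27.
12.91 < 12.97 → outlier.
12.93 < 12.97 → outlier.
All remaining values lie within [12.97, 26.27].

12.91, 12.93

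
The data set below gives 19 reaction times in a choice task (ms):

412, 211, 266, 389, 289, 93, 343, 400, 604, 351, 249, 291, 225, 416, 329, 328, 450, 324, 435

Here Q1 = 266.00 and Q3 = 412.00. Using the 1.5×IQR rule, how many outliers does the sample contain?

IQR = 146.00; fences at 266.00 − 219.00 = 47.00 and 412.00 + 219.00 = 631.00.
Every value lies within the cutoffs.

0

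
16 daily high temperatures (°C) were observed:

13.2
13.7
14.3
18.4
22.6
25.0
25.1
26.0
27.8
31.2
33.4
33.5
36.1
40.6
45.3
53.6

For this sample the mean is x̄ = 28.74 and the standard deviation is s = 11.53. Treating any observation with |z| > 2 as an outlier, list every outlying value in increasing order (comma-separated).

Cutoffs at x̄ ± 2s: 28.74 ± 2·11.53 = [5.68, 51.80].
53.6: z = 2.16, |z| > 2 → outlier.
Every other value lies within [5.68, 51.80].

53.6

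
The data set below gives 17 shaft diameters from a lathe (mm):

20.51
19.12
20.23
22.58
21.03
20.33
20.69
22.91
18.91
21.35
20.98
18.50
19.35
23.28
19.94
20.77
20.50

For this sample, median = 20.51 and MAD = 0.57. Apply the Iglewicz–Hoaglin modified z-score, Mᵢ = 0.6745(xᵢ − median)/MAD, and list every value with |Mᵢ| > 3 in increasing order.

23.28

|Mᵢ| > 3 ⇔ |xᵢ − 20.51| > 3·0.57/0.6745 = 2.54.
So outliers lie outside [17.97, 23.05].
23.28: M = 3.28 → outlier.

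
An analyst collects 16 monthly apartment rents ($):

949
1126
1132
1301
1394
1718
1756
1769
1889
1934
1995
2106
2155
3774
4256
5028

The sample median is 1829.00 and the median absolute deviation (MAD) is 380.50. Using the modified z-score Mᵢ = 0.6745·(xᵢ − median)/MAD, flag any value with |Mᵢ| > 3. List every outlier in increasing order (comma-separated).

3774, 4256, 5028

|Mᵢ| > 3 ⇔ |xᵢ − 1829.00| > 3·380.50/0.6745 = 1692.36.
So outliers lie outside [136.64, 3521.36].
3774: M = 3.45 → outlier.
4256: M = 4.30 → outlier.
5028: M = 5.67 → outlier.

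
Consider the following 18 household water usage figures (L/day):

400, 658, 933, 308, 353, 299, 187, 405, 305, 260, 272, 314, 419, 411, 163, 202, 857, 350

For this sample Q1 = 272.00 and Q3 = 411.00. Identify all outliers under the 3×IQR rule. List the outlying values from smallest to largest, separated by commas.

857, 933

IQR = Q3 − Q1 = 411.00 − 272.00 = 139.00.
Lower fence = Q1 − 3·IQR = 272.00 − 417.00 = -145.00.
Upper fence = Q3 + 3·IQR = 411.00 + 417.00 = 828.00.
857 > 828.00 → outlier.
933 > 828.00 → outlier.
All remaining values lie within [-145.00, 828.00].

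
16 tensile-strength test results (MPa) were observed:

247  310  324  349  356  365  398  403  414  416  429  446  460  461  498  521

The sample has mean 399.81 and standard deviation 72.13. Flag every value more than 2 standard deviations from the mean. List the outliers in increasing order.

Cutoffs at x̄ ± 2s: 399.81 ± 2·72.13 = [255.55, 544.07].
247: z = -2.12, |z| > 2 → outlier.
Every other value lies within [255.55, 544.07].

247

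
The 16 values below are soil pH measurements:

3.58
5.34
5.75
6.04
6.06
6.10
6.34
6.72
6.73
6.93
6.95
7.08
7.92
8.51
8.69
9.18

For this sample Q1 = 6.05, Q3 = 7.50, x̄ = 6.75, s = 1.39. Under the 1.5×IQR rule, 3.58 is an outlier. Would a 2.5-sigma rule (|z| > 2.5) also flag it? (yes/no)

no

z = (3.58 − 6.75) / 1.39 = -2.28.
|z| = 2.28 ≤ 2.5.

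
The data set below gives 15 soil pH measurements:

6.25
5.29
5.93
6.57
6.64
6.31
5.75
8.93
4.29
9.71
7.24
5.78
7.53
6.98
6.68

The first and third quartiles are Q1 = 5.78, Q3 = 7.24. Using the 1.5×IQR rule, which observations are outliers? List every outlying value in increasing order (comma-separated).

IQR = Q3 − Q1 = 7.24 − 5.78 = 1.46.
Lower fence = Q1 − 1.5·IQR = 5.78 − 2.19 = 3.59.
Upper fence = Q3 + 1.5·IQR = 7.24 + 2.19 = 9.43.
9.71 > 9.43 → outlier.
All remaining values lie within [3.59, 9.43].

9.71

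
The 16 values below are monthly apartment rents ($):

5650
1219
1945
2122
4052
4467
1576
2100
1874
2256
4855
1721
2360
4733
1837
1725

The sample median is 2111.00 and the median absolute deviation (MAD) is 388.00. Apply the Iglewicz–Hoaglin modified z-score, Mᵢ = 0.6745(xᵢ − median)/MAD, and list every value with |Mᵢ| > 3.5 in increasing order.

4467, 4733, 4855, 5650

|Mᵢ| > 3.5 ⇔ |xᵢ − 2111.00| > 3.5·388.00/0.6745 = 2013.34.
So outliers lie outside [97.66, 4124.34].
4467: M = 4.10 → outlier.
4733: M = 4.56 → outlier.
4855: M = 4.77 → outlier.
5650: M = 6.15 → outlier.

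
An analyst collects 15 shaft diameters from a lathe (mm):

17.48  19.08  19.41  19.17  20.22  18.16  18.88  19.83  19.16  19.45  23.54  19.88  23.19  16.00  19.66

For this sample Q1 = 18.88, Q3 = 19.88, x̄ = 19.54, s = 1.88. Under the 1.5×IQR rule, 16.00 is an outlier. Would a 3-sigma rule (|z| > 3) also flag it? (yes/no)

z = (16.00 − 19.54) / 1.88 = -1.88.
|z| = 1.88 ≤ 3.

no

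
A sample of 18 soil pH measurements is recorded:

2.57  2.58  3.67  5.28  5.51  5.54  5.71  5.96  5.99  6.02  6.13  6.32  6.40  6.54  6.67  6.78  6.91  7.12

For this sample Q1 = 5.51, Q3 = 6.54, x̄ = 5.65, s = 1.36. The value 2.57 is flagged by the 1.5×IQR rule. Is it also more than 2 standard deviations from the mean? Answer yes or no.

z = (2.57 − 5.65) / 1.36 = -2.26.
|z| = 2.26 > 2.

yes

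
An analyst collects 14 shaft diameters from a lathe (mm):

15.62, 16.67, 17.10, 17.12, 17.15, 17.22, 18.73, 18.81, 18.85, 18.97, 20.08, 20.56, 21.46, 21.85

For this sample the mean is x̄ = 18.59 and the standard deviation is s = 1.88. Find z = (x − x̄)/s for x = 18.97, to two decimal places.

0.20

z = (18.97 − 18.59) / 1.88 = 0.20.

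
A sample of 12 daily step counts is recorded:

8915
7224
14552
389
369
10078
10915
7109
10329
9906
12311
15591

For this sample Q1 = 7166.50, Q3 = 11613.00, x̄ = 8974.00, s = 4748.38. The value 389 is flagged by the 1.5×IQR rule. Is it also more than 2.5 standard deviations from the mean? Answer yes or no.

z = (389 − 8974.00) / 4748.38 = -1.81.
|z| = 1.81 ≤ 2.5.

no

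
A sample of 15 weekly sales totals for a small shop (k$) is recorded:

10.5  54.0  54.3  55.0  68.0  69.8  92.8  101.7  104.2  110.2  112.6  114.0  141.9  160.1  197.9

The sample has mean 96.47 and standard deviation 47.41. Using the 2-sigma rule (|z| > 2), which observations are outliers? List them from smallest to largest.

Cutoffs at x̄ ± 2s: 96.47 ± 2·47.41 = [1.65, 191.29].
197.9: z = 2.14, |z| > 2 → outlier.
Every other value lies within [1.65, 191.29].

197.9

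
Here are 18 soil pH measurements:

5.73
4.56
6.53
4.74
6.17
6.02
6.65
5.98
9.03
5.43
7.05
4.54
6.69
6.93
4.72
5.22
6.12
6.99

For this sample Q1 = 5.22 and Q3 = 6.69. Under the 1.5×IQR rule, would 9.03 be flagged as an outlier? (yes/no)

yes

IQR = Q3 − Q1 = 6.69 − 5.22 = 1.47.
Lower fence = Q1 − 1.5·IQR = 5.22 − 2.205 = 3.015.
Upper fence = Q3 + 1.5·IQR = 6.69 + 2.205 = 8.895.
9.03 lies above the upper fence.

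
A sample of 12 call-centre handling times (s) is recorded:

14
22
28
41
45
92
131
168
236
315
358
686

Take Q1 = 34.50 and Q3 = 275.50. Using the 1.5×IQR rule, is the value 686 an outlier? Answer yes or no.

IQR = Q3 − Q1 = 275.50 − 34.50 = 241.00.
Lower fence = Q1 − 1.5·IQR = 34.50 − 361.50 = -327.00.
Upper fence = Q3 + 1.5·IQR = 275.50 + 361.50 = 637.00.
686 lies above the upper fence.

yes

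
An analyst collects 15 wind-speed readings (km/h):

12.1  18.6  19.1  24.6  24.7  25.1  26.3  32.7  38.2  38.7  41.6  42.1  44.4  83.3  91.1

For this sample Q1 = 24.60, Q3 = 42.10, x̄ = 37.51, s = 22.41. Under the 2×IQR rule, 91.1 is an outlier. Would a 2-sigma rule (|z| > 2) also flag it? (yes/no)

yes

z = (91.1 − 37.51) / 22.41 = 2.39.
|z| = 2.39 > 2.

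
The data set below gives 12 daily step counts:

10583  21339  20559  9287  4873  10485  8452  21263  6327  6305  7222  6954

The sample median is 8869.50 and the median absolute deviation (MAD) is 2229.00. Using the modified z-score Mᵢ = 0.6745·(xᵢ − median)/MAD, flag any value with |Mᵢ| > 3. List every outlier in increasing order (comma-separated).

|Mᵢ| > 3 ⇔ |xᵢ − 8869.50| > 3·2229.00/0.6745 = 9914.01.
So outliers lie outside [-1044.51, 18783.51].
20559: M = 3.54 → outlier.
21263: M = 3.75 → outlier.
21339: M = 3.77 → outlier.

20559, 21263, 21339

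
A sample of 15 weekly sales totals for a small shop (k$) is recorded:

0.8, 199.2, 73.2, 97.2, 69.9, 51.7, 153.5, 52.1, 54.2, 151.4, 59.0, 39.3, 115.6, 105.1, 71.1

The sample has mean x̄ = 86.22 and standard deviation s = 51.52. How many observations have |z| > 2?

Cutoffs: x̄ ± 2s = [-16.82, 189.26].
Outside the cutoffs: 199.2.

1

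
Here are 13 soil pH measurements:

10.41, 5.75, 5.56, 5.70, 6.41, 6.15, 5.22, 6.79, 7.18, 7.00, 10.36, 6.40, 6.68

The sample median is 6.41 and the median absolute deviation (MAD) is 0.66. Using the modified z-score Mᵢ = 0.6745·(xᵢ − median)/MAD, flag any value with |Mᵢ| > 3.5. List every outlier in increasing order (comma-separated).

10.36, 10.41

|Mᵢ| > 3.5 ⇔ |xᵢ − 6.41| > 3.5·0.66/0.6745 = 3.42.
So outliers lie outside [2.99, 9.83].
10.36: M = 4.04 → outlier.
10.41: M = 4.09 → outlier.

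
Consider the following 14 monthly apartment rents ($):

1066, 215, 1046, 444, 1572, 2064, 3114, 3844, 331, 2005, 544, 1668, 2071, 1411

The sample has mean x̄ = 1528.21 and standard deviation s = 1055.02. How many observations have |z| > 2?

1

Cutoffs: x̄ ± 2s = [-581.83, 3638.25].
Outside the cutoffs: 3844.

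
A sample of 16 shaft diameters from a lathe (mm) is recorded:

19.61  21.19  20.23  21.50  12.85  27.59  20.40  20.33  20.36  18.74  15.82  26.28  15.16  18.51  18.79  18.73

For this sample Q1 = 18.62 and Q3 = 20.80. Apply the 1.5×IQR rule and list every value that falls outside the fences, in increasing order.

IQR = Q3 − Q1 = 20.80 − 18.62 = 2.18.
Lower fence = Q1 − 1.5·IQR = 18.62 − 3.27 = 15.35.
Upper fence = Q3 + 1.5·IQR = 20.80 + 3.27 = 24.07.
12.85 < 15.35 → outlier.
15.16 < 15.35 → outlier.
26.28 > 24.07 → outlier.
27.59 > 24.07 → outlier.
All remaining values lie within [15.35, 24.07].

12.85, 15.16, 26.28, 27.59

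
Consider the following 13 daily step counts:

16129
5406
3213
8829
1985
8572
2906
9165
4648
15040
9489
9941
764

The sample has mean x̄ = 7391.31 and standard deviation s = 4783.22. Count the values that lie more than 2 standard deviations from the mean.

Cutoffs: x̄ ± 2s = [-2175.13, 16957.75].
Every value lies within the cutoffs.

0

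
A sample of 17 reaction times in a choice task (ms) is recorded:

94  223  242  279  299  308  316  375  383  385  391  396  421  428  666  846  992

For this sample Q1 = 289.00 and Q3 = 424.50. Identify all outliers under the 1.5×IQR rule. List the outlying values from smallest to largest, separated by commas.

IQR = Q3 − Q1 = 424.50 − 289.00 = 135.50.
Lower fence = Q1 − 1.5·IQR = 289.00 − 203.25 = 85.75.
Upper fence = Q3 + 1.5·IQR = 424.50 + 203.25 = 627.75.
666 > 627.75 → outlier.
846 > 627.75 → outlier.
992 > 627.75 → outlier.
All remaining values lie within [85.75, 627.75].

666, 846, 992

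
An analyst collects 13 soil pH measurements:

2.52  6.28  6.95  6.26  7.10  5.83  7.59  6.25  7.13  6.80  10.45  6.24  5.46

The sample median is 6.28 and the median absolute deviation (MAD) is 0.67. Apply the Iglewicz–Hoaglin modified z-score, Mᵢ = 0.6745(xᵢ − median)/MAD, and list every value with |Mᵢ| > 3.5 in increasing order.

|Mᵢ| > 3.5 ⇔ |xᵢ − 6.28| > 3.5·0.67/0.6745 = 3.48.
So outliers lie outside [2.80, 9.76].
2.52: M = -3.79 → outlier.
10.45: M = 4.20 → outlier.

2.52, 10.45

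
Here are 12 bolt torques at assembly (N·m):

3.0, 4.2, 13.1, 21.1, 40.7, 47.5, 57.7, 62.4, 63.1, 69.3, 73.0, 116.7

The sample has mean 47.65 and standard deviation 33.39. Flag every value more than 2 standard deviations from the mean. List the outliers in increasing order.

Cutoffs at x̄ ± 2s: 47.65 ± 2·33.39 = [-19.13, 114.43].
116.7: z = 2.07, |z| > 2 → outlier.
Every other value lies within [-19.13, 114.43].

116.7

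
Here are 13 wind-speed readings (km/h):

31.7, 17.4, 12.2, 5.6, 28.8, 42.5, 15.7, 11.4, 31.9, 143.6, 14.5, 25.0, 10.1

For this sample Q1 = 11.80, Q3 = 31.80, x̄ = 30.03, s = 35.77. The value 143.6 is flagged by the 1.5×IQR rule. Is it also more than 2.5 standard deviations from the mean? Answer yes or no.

z = (143.6 − 30.03) / 35.77 = 3.18.
|z| = 3.18 > 2.5.

yes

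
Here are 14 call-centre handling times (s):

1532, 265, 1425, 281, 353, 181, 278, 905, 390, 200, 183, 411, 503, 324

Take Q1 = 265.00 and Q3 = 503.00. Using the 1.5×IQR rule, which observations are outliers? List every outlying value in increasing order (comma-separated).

IQR = Q3 − Q1 = 503.00 − 265.00 = 238.00.
Lower fence = Q1 − 1.5·IQR = 265.00 − 357.00 = -92.00.
Upper fence = Q3 + 1.5·IQR = 503.00 + 357.00 = 860.00.
905 > 860.00 → outlier.
1425 > 860.00 → outlier.
1532 > 860.00 → outlier.
All remaining values lie within [-92.00, 860.00].

905, 1425, 1532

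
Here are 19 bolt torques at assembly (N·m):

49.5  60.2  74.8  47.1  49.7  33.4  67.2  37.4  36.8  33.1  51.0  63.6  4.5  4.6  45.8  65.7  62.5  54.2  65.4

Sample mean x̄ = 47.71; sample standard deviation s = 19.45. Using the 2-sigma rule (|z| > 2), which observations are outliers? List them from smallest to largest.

Cutoffs at x̄ ± 2s: 47.71 ± 2·19.45 = [8.81, 86.61].
4.5: z = -2.22, |z| > 2 → outlier.
4.6: z = -2.22, |z| > 2 → outlier.
Every other value lies within [8.81, 86.61].

4.5, 4.6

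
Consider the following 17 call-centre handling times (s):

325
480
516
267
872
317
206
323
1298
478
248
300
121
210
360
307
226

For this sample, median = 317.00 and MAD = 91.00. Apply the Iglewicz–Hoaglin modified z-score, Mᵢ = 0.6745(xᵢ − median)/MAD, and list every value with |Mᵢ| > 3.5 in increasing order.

872, 1298

|Mᵢ| > 3.5 ⇔ |xᵢ − 317.00| > 3.5·91.00/0.6745 = 472.20.
So outliers lie outside [-155.20, 789.20].
872: M = 4.11 → outlier.
1298: M = 7.27 → outlier.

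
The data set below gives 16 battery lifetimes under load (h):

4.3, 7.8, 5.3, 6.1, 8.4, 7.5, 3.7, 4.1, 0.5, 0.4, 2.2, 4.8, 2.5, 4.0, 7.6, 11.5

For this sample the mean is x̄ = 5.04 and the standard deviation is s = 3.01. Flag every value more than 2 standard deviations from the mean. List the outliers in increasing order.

11.5

Cutoffs at x̄ ± 2s: 5.04 ± 2·3.01 = [-0.98, 11.06].
11.5: z = 2.15, |z| > 2 → outlier.
Every other value lies within [-0.98, 11.06].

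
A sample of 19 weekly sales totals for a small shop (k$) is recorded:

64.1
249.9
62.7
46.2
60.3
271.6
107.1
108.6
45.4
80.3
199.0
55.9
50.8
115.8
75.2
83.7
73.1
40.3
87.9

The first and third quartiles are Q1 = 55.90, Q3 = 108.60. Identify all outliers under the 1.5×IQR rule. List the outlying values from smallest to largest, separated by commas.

199.0, 249.9, 271.6

IQR = Q3 − Q1 = 108.60 − 55.90 = 52.70.
Lower fence = Q1 − 1.5·IQR = 55.90 − 79.05 = -23.15.
Upper fence = Q3 + 1.5·IQR = 108.60 + 79.05 = 187.65.
199.0 > 187.65 → outlier.
249.9 > 187.65 → outlier.
271.6 > 187.65 → outlier.
All remaining values lie within [-23.15, 187.65].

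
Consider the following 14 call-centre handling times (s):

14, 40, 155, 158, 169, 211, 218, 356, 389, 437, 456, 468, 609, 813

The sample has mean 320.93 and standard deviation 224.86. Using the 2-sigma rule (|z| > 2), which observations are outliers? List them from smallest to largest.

Cutoffs at x̄ ± 2s: 320.93 ± 2·224.86 = [-128.79, 770.65].
813: z = 2.19, |z| > 2 → outlier.
Every other value lies within [-128.79, 770.65].

813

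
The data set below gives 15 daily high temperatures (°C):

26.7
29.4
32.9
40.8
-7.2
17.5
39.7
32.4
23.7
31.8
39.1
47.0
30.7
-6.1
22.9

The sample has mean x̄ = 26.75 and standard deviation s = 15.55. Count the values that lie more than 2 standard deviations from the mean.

2

Cutoffs: x̄ ± 2s = [-4.35, 57.85].
Outside the cutoffs: -7.2, -6.1.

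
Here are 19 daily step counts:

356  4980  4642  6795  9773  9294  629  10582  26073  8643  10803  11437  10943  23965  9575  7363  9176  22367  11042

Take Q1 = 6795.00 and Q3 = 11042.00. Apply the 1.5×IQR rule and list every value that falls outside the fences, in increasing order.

IQR = Q3 − Q1 = 11042.00 − 6795.00 = 4247.00.
Lower fence = Q1 − 1.5·IQR = 6795.00 − 6370.50 = 424.50.
Upper fence = Q3 + 1.5·IQR = 11042.00 + 6370.50 = 17412.50.
356 < 424.50 → outlier.
22367 > 17412.50 → outlier.
23965 > 17412.50 → outlier.
26073 > 17412.50 → outlier.
All remaining values lie within [424.50, 17412.50].

356, 22367, 23965, 26073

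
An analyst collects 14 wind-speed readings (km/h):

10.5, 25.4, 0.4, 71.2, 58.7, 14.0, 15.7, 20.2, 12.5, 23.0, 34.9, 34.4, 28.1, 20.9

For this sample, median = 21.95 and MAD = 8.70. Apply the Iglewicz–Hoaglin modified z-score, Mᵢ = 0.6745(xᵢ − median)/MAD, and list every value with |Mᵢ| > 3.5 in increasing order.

|Mᵢ| > 3.5 ⇔ |xᵢ − 21.95| > 3.5·8.70/0.6745 = 45.14.
So outliers lie outside [-23.19, 67.09].
71.2: M = 3.82 → outlier.

71.2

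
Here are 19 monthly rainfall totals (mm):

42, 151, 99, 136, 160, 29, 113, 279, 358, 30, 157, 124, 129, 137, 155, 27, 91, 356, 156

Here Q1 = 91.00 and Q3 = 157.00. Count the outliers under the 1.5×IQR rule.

IQR = 66.00; fences at 91.00 − 99.00 = -8.00 and 157.00 + 99.00 = 256.00.
Outside the cutoffs: 279, 356, 358.

3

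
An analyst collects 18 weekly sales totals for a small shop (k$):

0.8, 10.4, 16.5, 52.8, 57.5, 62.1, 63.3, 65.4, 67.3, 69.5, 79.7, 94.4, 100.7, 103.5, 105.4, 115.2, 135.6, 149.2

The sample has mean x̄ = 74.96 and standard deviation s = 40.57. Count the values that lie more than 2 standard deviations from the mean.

Cutoffs: x̄ ± 2s = [-6.18, 156.10].
Every value lies within the cutoffs.

0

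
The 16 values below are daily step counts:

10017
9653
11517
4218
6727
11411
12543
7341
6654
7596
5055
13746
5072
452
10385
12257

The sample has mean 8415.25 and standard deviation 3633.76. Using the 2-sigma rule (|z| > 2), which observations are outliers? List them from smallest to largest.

452

Cutoffs at x̄ ± 2s: 8415.25 ± 2·3633.76 = [1147.73, 15682.77].
452: z = -2.19, |z| > 2 → outlier.
Every other value lies within [1147.73, 15682.77].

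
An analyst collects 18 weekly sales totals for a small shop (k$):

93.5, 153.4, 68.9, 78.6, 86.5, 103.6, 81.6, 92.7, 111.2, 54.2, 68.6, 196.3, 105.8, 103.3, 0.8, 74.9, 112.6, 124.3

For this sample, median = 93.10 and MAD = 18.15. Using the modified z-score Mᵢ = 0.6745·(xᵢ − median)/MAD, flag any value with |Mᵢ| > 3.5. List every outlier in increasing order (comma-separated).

|Mᵢ| > 3.5 ⇔ |xᵢ − 93.10| > 3.5·18.15/0.6745 = 94.18.
So outliers lie outside [-1.08, 187.28].
196.3: M = 3.84 → outlier.

196.3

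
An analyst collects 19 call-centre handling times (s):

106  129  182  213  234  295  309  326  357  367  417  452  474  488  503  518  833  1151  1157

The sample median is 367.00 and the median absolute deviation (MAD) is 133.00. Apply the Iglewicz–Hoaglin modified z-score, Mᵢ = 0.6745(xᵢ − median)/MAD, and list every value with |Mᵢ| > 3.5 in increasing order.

1151, 1157

|Mᵢ| > 3.5 ⇔ |xᵢ − 367.00| > 3.5·133.00/0.6745 = 690.14.
So outliers lie outside [-323.14, 1057.14].
1151: M = 3.98 → outlier.
1157: M = 4.01 → outlier.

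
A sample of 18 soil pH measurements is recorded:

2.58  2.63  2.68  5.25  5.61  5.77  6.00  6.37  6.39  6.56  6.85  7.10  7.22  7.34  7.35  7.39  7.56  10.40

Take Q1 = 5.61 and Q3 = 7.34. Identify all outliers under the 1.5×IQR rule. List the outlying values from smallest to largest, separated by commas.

IQR = Q3 − Q1 = 7.34 − 5.61 = 1.73.
Lower fence = Q1 − 1.5·IQR = 5.61 − 2.595 = 3.015.
Upper fence = Q3 + 1.5·IQR = 7.34 + 2.595 = 9.935.
2.58 < 3.015 → outlier.
2.63 < 3.015 → outlier.
2.68 < 3.015 → outlier.
10.40 > 9.935 → outlier.
All remaining values lie within [3.015, 9.935].

2.58, 2.63, 2.68, 10.40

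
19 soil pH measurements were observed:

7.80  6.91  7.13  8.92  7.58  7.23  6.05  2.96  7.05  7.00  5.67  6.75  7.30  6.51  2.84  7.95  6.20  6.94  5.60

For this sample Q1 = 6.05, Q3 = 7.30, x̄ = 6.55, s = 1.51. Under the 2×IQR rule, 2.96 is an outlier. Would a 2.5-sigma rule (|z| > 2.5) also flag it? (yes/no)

no

z = (2.96 − 6.55) / 1.51 = -2.38.
|z| = 2.38 ≤ 2.5.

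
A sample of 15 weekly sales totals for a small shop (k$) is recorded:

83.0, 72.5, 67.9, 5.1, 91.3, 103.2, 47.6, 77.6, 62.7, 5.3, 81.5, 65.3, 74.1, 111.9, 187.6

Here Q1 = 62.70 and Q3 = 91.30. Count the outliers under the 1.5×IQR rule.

IQR = 28.60; fences at 62.70 − 42.90 = 19.80 and 91.30 + 42.90 = 134.20.
Outside the cutoffs: 5.1, 5.3, 187.6.

3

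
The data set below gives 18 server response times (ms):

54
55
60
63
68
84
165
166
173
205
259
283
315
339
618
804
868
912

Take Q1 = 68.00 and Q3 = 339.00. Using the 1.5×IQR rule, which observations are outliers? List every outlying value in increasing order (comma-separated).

804, 868, 912

IQR = Q3 − Q1 = 339.00 − 68.00 = 271.00.
Lower fence = Q1 − 1.5·IQR = 68.00 − 406.50 = -338.50.
Upper fence = Q3 + 1.5·IQR = 339.00 + 406.50 = 745.50.
804 > 745.50 → outlier.
868 > 745.50 → outlier.
912 > 745.50 → outlier.
All remaining values lie within [-338.50, 745.50].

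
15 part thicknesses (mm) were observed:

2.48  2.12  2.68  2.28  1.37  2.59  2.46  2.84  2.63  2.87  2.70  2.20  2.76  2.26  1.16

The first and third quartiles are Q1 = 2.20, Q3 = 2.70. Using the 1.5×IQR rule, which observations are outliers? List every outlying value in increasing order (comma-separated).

IQR = Q3 − Q1 = 2.70 − 2.20 = 0.50.
Lower fence = Q1 − 1.5·IQR = 2.20 − 0.75 = 1.45.
Upper fence = Q3 + 1.5·IQR = 2.70 + 0.75 = 3.45.
1.16 < 1.45 → outlier.
1.37 < 1.45 → outlier.
All remaining values lie within [1.45, 3.45].

1.16, 1.37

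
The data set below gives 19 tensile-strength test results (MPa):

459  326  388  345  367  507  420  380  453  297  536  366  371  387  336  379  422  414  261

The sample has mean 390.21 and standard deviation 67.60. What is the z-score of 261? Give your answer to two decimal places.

z = (261 − 390.21) / 67.60 = -1.91.

-1.91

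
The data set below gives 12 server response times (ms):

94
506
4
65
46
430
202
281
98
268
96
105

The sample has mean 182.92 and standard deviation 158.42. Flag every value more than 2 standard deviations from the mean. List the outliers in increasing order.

506

Cutoffs at x̄ ± 2s: 182.92 ± 2·158.42 = [-133.92, 499.76].
506: z = 2.04, |z| > 2 → outlier.
Every other value lies within [-133.92, 499.76].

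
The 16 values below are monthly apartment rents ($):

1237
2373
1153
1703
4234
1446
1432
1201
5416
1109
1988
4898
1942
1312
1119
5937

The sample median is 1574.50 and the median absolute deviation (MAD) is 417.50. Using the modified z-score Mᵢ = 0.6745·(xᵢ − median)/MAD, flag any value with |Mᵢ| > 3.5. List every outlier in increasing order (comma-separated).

|Mᵢ| > 3.5 ⇔ |xᵢ − 1574.50| > 3.5·417.50/0.6745 = 2166.42.
So outliers lie outside [-591.92, 3740.92].
4234: M = 4.30 → outlier.
4898: M = 5.37 → outlier.
5416: M = 6.21 → outlier.
5937: M = 7.05 → outlier.

4234, 4898, 5416, 5937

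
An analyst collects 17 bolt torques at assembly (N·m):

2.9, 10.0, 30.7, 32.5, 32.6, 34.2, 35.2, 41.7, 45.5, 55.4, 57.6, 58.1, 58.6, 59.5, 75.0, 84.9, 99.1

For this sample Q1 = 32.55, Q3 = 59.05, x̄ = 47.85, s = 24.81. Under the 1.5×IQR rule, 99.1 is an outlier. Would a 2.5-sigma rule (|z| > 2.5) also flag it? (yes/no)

no

z = (99.1 − 47.85) / 24.81 = 2.07.
|z| = 2.07 ≤ 2.5.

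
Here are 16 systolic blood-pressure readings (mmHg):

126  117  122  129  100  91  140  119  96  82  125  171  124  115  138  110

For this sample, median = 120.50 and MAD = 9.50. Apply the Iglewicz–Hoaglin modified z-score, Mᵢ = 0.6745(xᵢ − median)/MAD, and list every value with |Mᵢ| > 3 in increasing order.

171

|Mᵢ| > 3 ⇔ |xᵢ − 120.50| > 3·9.50/0.6745 = 42.25.
So outliers lie outside [78.25, 162.75].
171: M = 3.59 → outlier.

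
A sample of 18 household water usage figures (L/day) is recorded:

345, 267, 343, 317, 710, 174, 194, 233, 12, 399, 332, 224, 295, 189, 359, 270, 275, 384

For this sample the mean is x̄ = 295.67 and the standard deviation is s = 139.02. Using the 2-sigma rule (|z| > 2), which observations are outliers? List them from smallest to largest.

12, 710

Cutoffs at x̄ ± 2s: 295.67 ± 2·139.02 = [17.63, 573.71].
12: z = -2.04, |z| > 2 → outlier.
710: z = 2.98, |z| > 2 → outlier.
Every other value lies within [17.63, 573.71].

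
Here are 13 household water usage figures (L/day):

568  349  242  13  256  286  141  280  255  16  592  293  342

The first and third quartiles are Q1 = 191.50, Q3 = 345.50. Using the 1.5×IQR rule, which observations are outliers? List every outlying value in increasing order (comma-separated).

592

IQR = Q3 − Q1 = 345.50 − 191.50 = 154.00.
Lower fence = Q1 − 1.5·IQR = 191.50 − 231.00 = -39.50.
Upper fence = Q3 + 1.5·IQR = 345.50 + 231.00 = 576.50.
592 > 576.50 → outlier.
All remaining values lie within [-39.50, 576.50].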